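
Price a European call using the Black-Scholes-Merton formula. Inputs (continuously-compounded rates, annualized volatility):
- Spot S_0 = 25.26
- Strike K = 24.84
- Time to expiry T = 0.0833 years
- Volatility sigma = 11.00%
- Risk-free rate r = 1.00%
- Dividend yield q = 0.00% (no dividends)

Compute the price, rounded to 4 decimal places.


d1 = (ln(S/K) + (r - q + 0.5*sigma^2) * T) / (sigma * sqrt(T)) = 0.57023669
d2 = d1 - sigma * sqrt(T) = 0.53848877
exp(-rT) = 0.99916735; exp(-qT) = 1.00000000
C = S_0 * exp(-qT) * N(d1) - K * exp(-rT) * N(d2)
N(d1) = 0.71574141; N(d2) = 0.70488017
C = 25.2600 * 1.00000000 * 0.71574141 - 24.8400 * 0.99916735 * 0.70488017 = 0.5850

Answer: Price = 0.5850


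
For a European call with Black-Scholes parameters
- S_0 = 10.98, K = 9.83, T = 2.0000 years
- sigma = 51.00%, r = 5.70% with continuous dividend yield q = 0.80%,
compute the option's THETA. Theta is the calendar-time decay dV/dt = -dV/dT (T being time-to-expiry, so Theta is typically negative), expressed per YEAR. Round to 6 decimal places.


Answer: Theta = -0.800921

Derivation:
d1 = 0.6498956061; d2 = -0.0713533107
phi(d1) = 0.3229942743; exp(-qT) = 0.9841273201; exp(-rT) = 0.8922579559
Theta = -S*exp(-qT)*phi(d1)*sigma/(2*sqrt(T)) - r*K*exp(-rT)*N(d2) + q*S*exp(-qT)*N(d1)
N(d1) = 0.7421201717; N(d2) = 0.4715582837; sqrt(T) = 1.4142135624
Term 1 = -10.9800 * 0.9841273201 * 0.3229942743 * 0.5100 / (2 * 1.4142135624) = -0.6293230441
Term 2 = -0.0570 * 9.8300 * 0.8922579559 * 0.4715582837 = -0.2357513460
Term 3 = 0.0080 * 10.9800 * 0.9841273201 * 0.7421201717 = 0.0641531302
Theta = -0.6293230441 + (-0.2357513460) + (0.0641531302) = -0.800921


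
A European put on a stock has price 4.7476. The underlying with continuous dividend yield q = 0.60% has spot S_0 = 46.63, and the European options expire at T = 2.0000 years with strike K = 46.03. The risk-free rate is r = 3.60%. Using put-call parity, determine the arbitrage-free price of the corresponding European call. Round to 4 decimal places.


Put-call parity: C - P = S_0 * exp(-qT) - K * exp(-rT).
S_0 * exp(-qT) = 46.6300 * 0.98807171 = 46.07378397
K * exp(-rT) = 46.0300 * 0.93053090 = 42.83233713
C = P + S*exp(-qT) - K*exp(-rT)
C = 4.7476 + 46.07378397 - 42.83233713 = 7.9890

Answer: Call price = 7.9890


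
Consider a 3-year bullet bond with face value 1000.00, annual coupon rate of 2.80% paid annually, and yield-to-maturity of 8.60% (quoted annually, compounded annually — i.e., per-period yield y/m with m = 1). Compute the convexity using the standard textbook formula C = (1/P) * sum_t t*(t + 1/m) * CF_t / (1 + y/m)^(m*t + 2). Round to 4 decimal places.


Answer: Convexity = 9.7764

Derivation:
Coupon per period c = face * coupon_rate / m = 28.000000
Periods per year m = 1; per-period yield y/m = 0.086000
Number of cashflows N = 3
Cashflows (t years, CF_t, discount factor 1/(1+y/m)^(m*t), PV):
  t = 1.0000: CF_t = 28.000000, DF = 0.920810, PV = 25.782689
  t = 2.0000: CF_t = 28.000000, DF = 0.847892, PV = 23.740966
  t = 3.0000: CF_t = 1028.000000, DF = 0.780747, PV = 802.608286
Price P = sum_t PV_t = 852.131940
Convexity numerator sum_t t*(t + 1/m) * CF_t / (1+y/m)^(m*t + 2):
  t = 1.0000: term = 43.721852
  t = 2.0000: term = 120.778597
  t = 3.0000: term = 8166.298198
Convexity = (1/P) * sum = 8330.798647 / 852.131940 = 9.776419


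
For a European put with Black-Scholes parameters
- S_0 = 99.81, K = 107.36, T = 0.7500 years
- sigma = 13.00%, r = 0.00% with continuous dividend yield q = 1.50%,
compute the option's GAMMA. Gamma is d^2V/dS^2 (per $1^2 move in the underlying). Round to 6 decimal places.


d1 = -0.6913262695; d2 = -0.8039095720
phi(d1) = 0.3141437678; exp(-qT) = 0.9888130446; exp(-rT) = 1.0000000000
Gamma = exp(-qT) * phi(d1) / (S * sigma * sqrt(T)) = 0.9888130446 * 0.3141437678 / (99.8100 * 0.1300 * 0.8660254038) = 0.027644

Answer: Gamma = 0.027644


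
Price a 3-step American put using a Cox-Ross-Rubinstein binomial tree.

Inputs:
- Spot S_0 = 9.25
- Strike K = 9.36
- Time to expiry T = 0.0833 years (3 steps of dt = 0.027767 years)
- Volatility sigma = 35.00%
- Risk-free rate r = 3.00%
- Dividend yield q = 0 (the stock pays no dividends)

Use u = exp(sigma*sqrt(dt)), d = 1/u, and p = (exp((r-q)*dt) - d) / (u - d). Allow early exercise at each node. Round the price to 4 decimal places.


dt = T/N = 0.027767
u = exp(sigma*sqrt(dt)) = 1.060056; d = 1/u = 0.943346
p = (exp((r-q)*dt) - d) / (u - d) = 0.492564
Discount per step: exp(-r*dt) = 0.999167
Stock lattice S(k, i) with i counting down-moves:
  k=0: S(0,0) = 9.2500
  k=1: S(1,0) = 9.8055; S(1,1) = 8.7260
  k=2: S(2,0) = 10.3944; S(2,1) = 9.2500; S(2,2) = 8.2316
  k=3: S(3,0) = 11.0186; S(3,1) = 9.8055; S(3,2) = 8.7260; S(3,3) = 7.7652
Terminal payoffs V(N, i) = max(K - S_T, 0):
  V(3,0) = 0.000000; V(3,1) = 0.000000; V(3,2) = 0.634045; V(3,3) = 1.594751
Backward induction: V(k, i) = exp(-r*dt) * [p * V(k+1, i) + (1-p) * V(k+1, i+1)]; then take max(V_cont, immediate exercise) for American.
  V(2,0) = exp(-r*dt) * [p*0.000000 + (1-p)*0.000000] = 0.000000; exercise = 0.000000; V(2,0) = max -> 0.000000
  V(2,1) = exp(-r*dt) * [p*0.000000 + (1-p)*0.634045] = 0.321469; exercise = 0.110000; V(2,1) = max -> 0.321469
  V(2,2) = exp(-r*dt) * [p*0.634045 + (1-p)*1.594751] = 1.120608; exercise = 1.128402; V(2,2) = max -> 1.128402
  V(1,0) = exp(-r*dt) * [p*0.000000 + (1-p)*0.321469] = 0.162989; exercise = 0.000000; V(1,0) = max -> 0.162989
  V(1,1) = exp(-r*dt) * [p*0.321469 + (1-p)*1.128402] = 0.730327; exercise = 0.634045; V(1,1) = max -> 0.730327
  V(0,0) = exp(-r*dt) * [p*0.162989 + (1-p)*0.730327] = 0.450502; exercise = 0.110000; V(0,0) = max -> 0.450502

Answer: Price = V(0,0) = 0.4505


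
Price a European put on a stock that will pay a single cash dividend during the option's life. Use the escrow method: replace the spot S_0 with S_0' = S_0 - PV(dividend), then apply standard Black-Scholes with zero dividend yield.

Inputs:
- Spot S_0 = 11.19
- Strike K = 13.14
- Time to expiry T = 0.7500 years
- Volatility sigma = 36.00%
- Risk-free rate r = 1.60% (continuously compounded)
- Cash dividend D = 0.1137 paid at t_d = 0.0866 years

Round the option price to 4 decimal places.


PV(D) = D * exp(-r * t_d) = 0.1137 * 0.99861536 = 0.11354257
S_0' = S_0 - PV(D) = 11.1900 - 0.11354257 = 11.07645743
d1 = (ln(S_0'/K) + (r + sigma^2/2)*T) / (sigma*sqrt(T)) = -0.35359211
d2 = d1 - sigma*sqrt(T) = -0.66536125
exp(-rT) = 0.98807171
N(-d1) = 0.63817770; N(-d2) = 0.74709027
P = K * exp(-rT) * N(-d2) - S_0' * N(-d1) = 13.1400 * 0.98807171 * 0.74709027 - 11.07645743 * 0.63817770 = 2.6309

Answer: Price = 2.6309


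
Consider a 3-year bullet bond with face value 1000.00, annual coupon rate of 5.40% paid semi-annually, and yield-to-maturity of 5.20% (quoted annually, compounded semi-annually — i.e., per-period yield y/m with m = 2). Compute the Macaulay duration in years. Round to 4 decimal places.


Coupon per period c = face * coupon_rate / m = 27.000000
Periods per year m = 2; per-period yield y/m = 0.026000
Number of cashflows N = 6
Cashflows (t years, CF_t, discount factor 1/(1+y/m)^(m*t), PV):
  t = 0.5000: CF_t = 27.000000, DF = 0.974659, PV = 26.315789
  t = 1.0000: CF_t = 27.000000, DF = 0.949960, PV = 25.648918
  t = 1.5000: CF_t = 27.000000, DF = 0.925887, PV = 24.998945
  t = 2.0000: CF_t = 27.000000, DF = 0.902424, PV = 24.365444
  t = 2.5000: CF_t = 27.000000, DF = 0.879555, PV = 23.747996
  t = 3.0000: CF_t = 1027.000000, DF = 0.857266, PV = 880.412660
Price P = sum_t PV_t = 1005.489751
Macaulay numerator sum_t t * PV_t:
  t * PV_t at t = 0.5000: 13.157895
  t * PV_t at t = 1.0000: 25.648918
  t * PV_t at t = 1.5000: 37.498418
  t * PV_t at t = 2.0000: 48.730887
  t * PV_t at t = 2.5000: 59.369989
  t * PV_t at t = 3.0000: 2641.237980
Macaulay duration D = (sum_t t * PV_t) / P = 2825.644086 / 1005.489751 = 2.810217

Answer: Macaulay duration = 2.8102 years


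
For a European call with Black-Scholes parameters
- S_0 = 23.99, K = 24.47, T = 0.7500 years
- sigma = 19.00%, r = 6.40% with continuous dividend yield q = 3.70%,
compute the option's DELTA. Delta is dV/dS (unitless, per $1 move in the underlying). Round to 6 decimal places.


d1 = 0.0849415912; d2 = -0.0796032356
phi(d1) = 0.3975056742; exp(-qT) = 0.9726314943; exp(-rT) = 0.9531337871
N(d1) = 0.5338460869
Delta = exp(-qT) * N(d1) = 0.9726314943 * 0.5338460869 = 0.519236

Answer: Delta = 0.519236


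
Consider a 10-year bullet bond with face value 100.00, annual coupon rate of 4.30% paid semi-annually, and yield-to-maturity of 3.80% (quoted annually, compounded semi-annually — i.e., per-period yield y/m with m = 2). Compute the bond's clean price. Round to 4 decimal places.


Coupon per period c = face * coupon_rate / m = 2.150000
Periods per year m = 2; per-period yield y/m = 0.019000
Number of cashflows N = 20
Cashflows (t years, CF_t, discount factor 1/(1+y/m)^(m*t), PV):
  t = 0.5000: CF_t = 2.150000, DF = 0.981354, PV = 2.109912
  t = 1.0000: CF_t = 2.150000, DF = 0.963056, PV = 2.070571
  t = 1.5000: CF_t = 2.150000, DF = 0.945099, PV = 2.031964
  t = 2.0000: CF_t = 2.150000, DF = 0.927477, PV = 1.994076
  t = 2.5000: CF_t = 2.150000, DF = 0.910184, PV = 1.956895
  t = 3.0000: CF_t = 2.150000, DF = 0.893213, PV = 1.920407
  t = 3.5000: CF_t = 2.150000, DF = 0.876558, PV = 1.884600
  t = 4.0000: CF_t = 2.150000, DF = 0.860214, PV = 1.849460
  t = 4.5000: CF_t = 2.150000, DF = 0.844175, PV = 1.814976
  t = 5.0000: CF_t = 2.150000, DF = 0.828434, PV = 1.781134
  t = 5.5000: CF_t = 2.150000, DF = 0.812988, PV = 1.747924
  t = 6.0000: CF_t = 2.150000, DF = 0.797829, PV = 1.715332
  t = 6.5000: CF_t = 2.150000, DF = 0.782953, PV = 1.683349
  t = 7.0000: CF_t = 2.150000, DF = 0.768354, PV = 1.651961
  t = 7.5000: CF_t = 2.150000, DF = 0.754028, PV = 1.621159
  t = 8.0000: CF_t = 2.150000, DF = 0.739968, PV = 1.590932
  t = 8.5000: CF_t = 2.150000, DF = 0.726171, PV = 1.561268
  t = 9.0000: CF_t = 2.150000, DF = 0.712631, PV = 1.532157
  t = 9.5000: CF_t = 2.150000, DF = 0.699343, PV = 1.503588
  t = 10.0000: CF_t = 102.150000, DF = 0.686304, PV = 70.105920
Price P = sum_t PV_t = 104.127583

Answer: Price = 104.1276


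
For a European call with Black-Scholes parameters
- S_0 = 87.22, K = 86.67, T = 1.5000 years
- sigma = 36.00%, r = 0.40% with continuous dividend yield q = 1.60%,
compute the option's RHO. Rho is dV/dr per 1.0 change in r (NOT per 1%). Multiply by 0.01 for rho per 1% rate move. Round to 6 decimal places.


d1 = 0.1939765880; d2 = -0.2469315657
phi(d1) = 0.3915069578; exp(-qT) = 0.9762857098; exp(-rT) = 0.9940179641
N(d2) = 0.4024805933
Rho = K*T*exp(-rT)*N(d2) = 86.6700 * 1.5000 * 0.9940179641 * 0.4024805933 = 52.011483

Answer: Rho = 52.011483


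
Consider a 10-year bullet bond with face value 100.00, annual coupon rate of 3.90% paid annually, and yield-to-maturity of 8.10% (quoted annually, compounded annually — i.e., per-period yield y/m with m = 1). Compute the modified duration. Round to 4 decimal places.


Answer: Modified duration = 7.5302

Derivation:
Coupon per period c = face * coupon_rate / m = 3.900000
Periods per year m = 1; per-period yield y/m = 0.081000
Number of cashflows N = 10
Cashflows (t years, CF_t, discount factor 1/(1+y/m)^(m*t), PV):
  t = 1.0000: CF_t = 3.900000, DF = 0.925069, PV = 3.607771
  t = 2.0000: CF_t = 3.900000, DF = 0.855753, PV = 3.337438
  t = 3.0000: CF_t = 3.900000, DF = 0.791631, PV = 3.087362
  t = 4.0000: CF_t = 3.900000, DF = 0.732314, PV = 2.856024
  t = 5.0000: CF_t = 3.900000, DF = 0.677441, PV = 2.642020
  t = 6.0000: CF_t = 3.900000, DF = 0.626680, PV = 2.444052
  t = 7.0000: CF_t = 3.900000, DF = 0.579722, PV = 2.260918
  t = 8.0000: CF_t = 3.900000, DF = 0.536284, PV = 2.091506
  t = 9.0000: CF_t = 3.900000, DF = 0.496099, PV = 1.934788
  t = 10.0000: CF_t = 103.900000, DF = 0.458926, PV = 47.682455
Price P = sum_t PV_t = 71.944333
First compute Macaulay numerator sum_t t * PV_t:
  t * PV_t at t = 1.0000: 3.607771
  t * PV_t at t = 2.0000: 6.674876
  t * PV_t at t = 3.0000: 9.262085
  t * PV_t at t = 4.0000: 11.424095
  t * PV_t at t = 5.0000: 13.210101
  t * PV_t at t = 6.0000: 14.664312
  t * PV_t at t = 7.0000: 15.826424
  t * PV_t at t = 8.0000: 16.732046
  t * PV_t at t = 9.0000: 17.413091
  t * PV_t at t = 10.0000: 476.824550
Macaulay duration D = 585.639352 / 71.944333 = 8.140173
Modified duration = D / (1 + y/m) = 8.140173 / (1 + 0.081000) = 7.530225


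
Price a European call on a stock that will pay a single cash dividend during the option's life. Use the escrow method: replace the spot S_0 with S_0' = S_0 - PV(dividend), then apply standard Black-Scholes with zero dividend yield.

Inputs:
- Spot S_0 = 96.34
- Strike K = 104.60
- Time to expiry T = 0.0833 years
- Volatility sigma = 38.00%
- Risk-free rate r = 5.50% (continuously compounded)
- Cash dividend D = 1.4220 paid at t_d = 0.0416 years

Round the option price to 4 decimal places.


Answer: Price = 1.2120

Derivation:
PV(D) = D * exp(-r * t_d) = 1.4220 * 0.99771462 = 1.41875018
S_0' = S_0 - PV(D) = 96.3400 - 1.41875018 = 94.92124982
d1 = (ln(S_0'/K) + (r + sigma^2/2)*T) / (sigma*sqrt(T)) = -0.78869844
d2 = d1 - sigma*sqrt(T) = -0.89837305
exp(-rT) = 0.99542898
N(d1) = 0.21514414; N(d2) = 0.18449335
C = S_0' * N(d1) - K * exp(-rT) * N(d2) = 94.92124982 * 0.21514414 - 104.6000 * 0.99542898 * 0.18449335 = 1.2120


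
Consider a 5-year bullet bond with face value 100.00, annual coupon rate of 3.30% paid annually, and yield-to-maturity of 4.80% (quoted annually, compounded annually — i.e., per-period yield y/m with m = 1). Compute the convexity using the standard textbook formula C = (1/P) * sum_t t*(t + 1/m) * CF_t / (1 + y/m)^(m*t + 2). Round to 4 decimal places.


Coupon per period c = face * coupon_rate / m = 3.300000
Periods per year m = 1; per-period yield y/m = 0.048000
Number of cashflows N = 5
Cashflows (t years, CF_t, discount factor 1/(1+y/m)^(m*t), PV):
  t = 1.0000: CF_t = 3.300000, DF = 0.954198, PV = 3.148855
  t = 2.0000: CF_t = 3.300000, DF = 0.910495, PV = 3.004633
  t = 3.0000: CF_t = 3.300000, DF = 0.868793, PV = 2.867016
  t = 4.0000: CF_t = 3.300000, DF = 0.829001, PV = 2.735702
  t = 5.0000: CF_t = 103.300000, DF = 0.791031, PV = 81.713518
Price P = sum_t PV_t = 93.469723
Convexity numerator sum_t t*(t + 1/m) * CF_t / (1+y/m)^(m*t + 2):
  t = 1.0000: term = 5.734032
  t = 2.0000: term = 16.414213
  t = 3.0000: term = 31.324834
  t = 4.0000: term = 49.816847
  t = 5.0000: term = 2231.991815
Convexity = (1/P) * sum = 2335.281741 / 93.469723 = 24.984366

Answer: Convexity = 24.9844


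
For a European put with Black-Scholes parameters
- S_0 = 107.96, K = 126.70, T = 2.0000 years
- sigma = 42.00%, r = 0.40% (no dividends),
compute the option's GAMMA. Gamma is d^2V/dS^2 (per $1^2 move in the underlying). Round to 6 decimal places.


d1 = 0.0409763343; d2 = -0.5529933619
phi(d1) = 0.3986074969; exp(-qT) = 1.0000000000; exp(-rT) = 0.9920319148
Gamma = exp(-qT) * phi(d1) / (S * sigma * sqrt(T)) = 1.0000000000 * 0.3986074969 / (107.9600 * 0.4200 * 1.4142135624) = 0.006216

Answer: Gamma = 0.006216


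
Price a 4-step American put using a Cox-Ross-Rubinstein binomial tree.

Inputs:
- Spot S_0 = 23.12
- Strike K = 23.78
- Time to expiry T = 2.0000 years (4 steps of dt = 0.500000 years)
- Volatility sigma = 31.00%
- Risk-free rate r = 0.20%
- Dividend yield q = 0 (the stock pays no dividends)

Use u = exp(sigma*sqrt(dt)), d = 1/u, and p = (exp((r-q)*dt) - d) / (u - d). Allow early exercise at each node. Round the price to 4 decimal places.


Answer: Price = V(0,0) = 4.2389

Derivation:
dt = T/N = 0.500000
u = exp(sigma*sqrt(dt)) = 1.245084; d = 1/u = 0.803159
p = (exp((r-q)*dt) - d) / (u - d) = 0.447682
Discount per step: exp(-r*dt) = 0.999000
Stock lattice S(k, i) with i counting down-moves:
  k=0: S(0,0) = 23.1200
  k=1: S(1,0) = 28.7863; S(1,1) = 18.5690
  k=2: S(2,0) = 35.8414; S(2,1) = 23.1200; S(2,2) = 14.9139
  k=3: S(3,0) = 44.6256; S(3,1) = 28.7863; S(3,2) = 18.5690; S(3,3) = 11.9782
  k=4: S(4,0) = 55.5626; S(4,1) = 35.8414; S(4,2) = 23.1200; S(4,3) = 14.9139; S(4,4) = 9.6204
Terminal payoffs V(N, i) = max(K - S_T, 0):
  V(4,0) = 0.000000; V(4,1) = 0.000000; V(4,2) = 0.660000; V(4,3) = 8.866127; V(4,4) = 14.159602
Backward induction: V(k, i) = exp(-r*dt) * [p * V(k+1, i) + (1-p) * V(k+1, i+1)]; then take max(V_cont, immediate exercise) for American.
  V(3,0) = exp(-r*dt) * [p*0.000000 + (1-p)*0.000000] = 0.000000; exercise = 0.000000; V(3,0) = max -> 0.000000
  V(3,1) = exp(-r*dt) * [p*0.000000 + (1-p)*0.660000] = 0.364166; exercise = 0.000000; V(3,1) = max -> 0.364166
  V(3,2) = exp(-r*dt) * [p*0.660000 + (1-p)*8.866127] = 5.187206; exercise = 5.210974; V(3,2) = max -> 5.210974
  V(3,3) = exp(-r*dt) * [p*8.866127 + (1-p)*14.159602] = 11.778027; exercise = 11.801795; V(3,3) = max -> 11.801795
  V(2,0) = exp(-r*dt) * [p*0.000000 + (1-p)*0.364166] = 0.200934; exercise = 0.000000; V(2,0) = max -> 0.200934
  V(2,1) = exp(-r*dt) * [p*0.364166 + (1-p)*5.210974] = 3.038108; exercise = 0.660000; V(2,1) = max -> 3.038108
  V(2,2) = exp(-r*dt) * [p*5.210974 + (1-p)*11.801795] = 8.842359; exercise = 8.866127; V(2,2) = max -> 8.866127
  V(1,0) = exp(-r*dt) * [p*0.200934 + (1-p)*3.038108] = 1.766190; exercise = 0.000000; V(1,0) = max -> 1.766190
  V(1,1) = exp(-r*dt) * [p*3.038108 + (1-p)*8.866127] = 6.250776; exercise = 5.210974; V(1,1) = max -> 6.250776
  V(0,0) = exp(-r*dt) * [p*1.766190 + (1-p)*6.250776] = 4.238869; exercise = 0.660000; V(0,0) = max -> 4.238869


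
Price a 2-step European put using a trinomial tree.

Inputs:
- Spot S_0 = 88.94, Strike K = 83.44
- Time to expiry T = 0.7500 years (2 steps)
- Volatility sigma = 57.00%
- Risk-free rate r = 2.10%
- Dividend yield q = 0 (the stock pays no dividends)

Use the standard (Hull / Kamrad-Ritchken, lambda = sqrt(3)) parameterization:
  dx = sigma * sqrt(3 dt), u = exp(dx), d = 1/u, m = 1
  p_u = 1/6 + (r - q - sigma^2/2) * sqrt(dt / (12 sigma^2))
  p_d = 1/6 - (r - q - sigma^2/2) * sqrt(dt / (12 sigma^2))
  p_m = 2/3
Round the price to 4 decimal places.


Answer: Price = V(0,0) = 12.1129

Derivation:
dt = T/N = 0.375000; dx = sigma*sqrt(3*dt) = 0.604576
u = exp(dx) = 1.830476; d = 1/u = 0.546306
p_u = 0.122798, p_m = 0.666667, p_d = 0.210535
Discount per step: exp(-r*dt) = 0.992156
Stock lattice S(k, j) with j the centered position index:
  k=0: S(0,+0) = 88.9400
  k=1: S(1,-1) = 48.5884; S(1,+0) = 88.9400; S(1,+1) = 162.8026
  k=2: S(2,-2) = 26.5442; S(2,-1) = 48.5884; S(2,+0) = 88.9400; S(2,+1) = 162.8026; S(2,+2) = 298.0063
Terminal payoffs V(N, j) = max(K - S_T, 0):
  V(2,-2) = 56.895850; V(2,-1) = 34.851558; V(2,+0) = 0.000000; V(2,+1) = 0.000000; V(2,+2) = 0.000000
Backward induction: V(k, j) = exp(-r*dt) * [p_u * V(k+1, j+1) + p_m * V(k+1, j) + p_d * V(k+1, j-1)]
  V(1,-1) = exp(-r*dt) * [p_u*0.000000 + p_m*34.851558 + p_d*56.895850] = 34.936738
  V(1,+0) = exp(-r*dt) * [p_u*0.000000 + p_m*0.000000 + p_d*34.851558] = 7.279924
  V(1,+1) = exp(-r*dt) * [p_u*0.000000 + p_m*0.000000 + p_d*0.000000] = 0.000000
  V(0,+0) = exp(-r*dt) * [p_u*0.000000 + p_m*7.279924 + p_d*34.936738] = 12.112930


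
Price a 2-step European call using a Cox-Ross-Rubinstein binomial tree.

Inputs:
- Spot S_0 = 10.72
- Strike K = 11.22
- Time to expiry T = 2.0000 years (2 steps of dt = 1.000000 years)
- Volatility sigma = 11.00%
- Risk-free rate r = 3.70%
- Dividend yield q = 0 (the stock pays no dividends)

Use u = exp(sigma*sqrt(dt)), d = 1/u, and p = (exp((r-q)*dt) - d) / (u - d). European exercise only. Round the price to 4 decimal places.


dt = T/N = 1.000000
u = exp(sigma*sqrt(dt)) = 1.116278; d = 1/u = 0.895834
p = (exp((r-q)*dt) - d) / (u - d) = 0.643515
Discount per step: exp(-r*dt) = 0.963676
Stock lattice S(k, i) with i counting down-moves:
  k=0: S(0,0) = 10.7200
  k=1: S(1,0) = 11.9665; S(1,1) = 9.6033
  k=2: S(2,0) = 13.3579; S(2,1) = 10.7200; S(2,2) = 8.6030
Terminal payoffs V(N, i) = max(S_T - K, 0):
  V(2,0) = 2.137943; V(2,1) = 0.000000; V(2,2) = 0.000000
Backward induction: V(k, i) = exp(-r*dt) * [p * V(k+1, i) + (1-p) * V(k+1, i+1)].
  V(1,0) = exp(-r*dt) * [p*2.137943 + (1-p)*0.000000] = 1.325823
  V(1,1) = exp(-r*dt) * [p*0.000000 + (1-p)*0.000000] = 0.000000
  V(0,0) = exp(-r*dt) * [p*1.325823 + (1-p)*0.000000] = 0.822195

Answer: Price = V(0,0) = 0.8222


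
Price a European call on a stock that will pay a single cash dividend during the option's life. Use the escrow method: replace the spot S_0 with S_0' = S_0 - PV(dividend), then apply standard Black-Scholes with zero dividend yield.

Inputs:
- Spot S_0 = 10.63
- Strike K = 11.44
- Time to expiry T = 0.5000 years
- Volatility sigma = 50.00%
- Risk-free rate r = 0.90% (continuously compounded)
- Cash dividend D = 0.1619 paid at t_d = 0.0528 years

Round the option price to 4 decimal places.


Answer: Price = 1.1161

Derivation:
PV(D) = D * exp(-r * t_d) = 0.1619 * 0.99952491 = 0.16182308
S_0' = S_0 - PV(D) = 10.6300 - 0.16182308 = 10.46817692
d1 = (ln(S_0'/K) + (r + sigma^2/2)*T) / (sigma*sqrt(T)) = -0.06159211
d2 = d1 - sigma*sqrt(T) = -0.41514550
exp(-rT) = 0.99551011
N(d1) = 0.47544383; N(d2) = 0.33901769
C = S_0' * N(d1) - K * exp(-rT) * N(d2) = 10.46817692 * 0.47544383 - 11.4400 * 0.99551011 * 0.33901769 = 1.1161


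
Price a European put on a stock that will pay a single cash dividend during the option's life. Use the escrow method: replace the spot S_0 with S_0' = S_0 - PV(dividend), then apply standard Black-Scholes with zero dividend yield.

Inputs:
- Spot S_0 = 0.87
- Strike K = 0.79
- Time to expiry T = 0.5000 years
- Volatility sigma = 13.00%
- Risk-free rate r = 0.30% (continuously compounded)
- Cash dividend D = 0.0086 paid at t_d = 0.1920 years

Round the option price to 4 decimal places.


Answer: Price = 0.0068

Derivation:
PV(D) = D * exp(-r * t_d) = 0.0086 * 0.99942417 = 0.00859505
S_0' = S_0 - PV(D) = 0.8700 - 0.00859505 = 0.86140495
d1 = (ln(S_0'/K) + (r + sigma^2/2)*T) / (sigma*sqrt(T)) = 1.00362142
d2 = d1 - sigma*sqrt(T) = 0.91169753
exp(-rT) = 0.99850112
N(-d1) = 0.15778056; N(-d2) = 0.18096398
P = K * exp(-rT) * N(-d2) - S_0' * N(-d1) = 0.7900 * 0.99850112 * 0.18096398 - 0.86140495 * 0.15778056 = 0.0068


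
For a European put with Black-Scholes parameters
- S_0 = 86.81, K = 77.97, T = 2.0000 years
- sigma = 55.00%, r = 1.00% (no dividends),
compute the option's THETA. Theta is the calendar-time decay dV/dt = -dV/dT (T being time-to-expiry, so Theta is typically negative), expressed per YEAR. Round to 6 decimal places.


Answer: Theta = -5.330296

Derivation:
d1 = 0.5526973970; d2 = -0.2251200623
phi(d1) = 0.3424342058; exp(-qT) = 1.0000000000; exp(-rT) = 0.9801986733
Theta = -S*exp(-qT)*phi(d1)*sigma/(2*sqrt(T)) + r*K*exp(-rT)*N(-d2) - q*S*exp(-qT)*N(-d1)
N(-d1) = 0.2902353180; N(-d2) = 0.5890570630; sqrt(T) = 1.4142135624
Term 1 = -86.8100 * 1.0000000000 * 0.3424342058 * 0.5500 / (2 * 1.4142135624) = -5.7804891735
Term 2 = 0.0100 * 77.9700 * 0.9801986733 * 0.5890570630 = 0.4501932844
Term 3 = 0 (no dividend yield, q = 0)
Theta = -5.7804891735 + (0.4501932844) + (0.0000000000) = -5.330296


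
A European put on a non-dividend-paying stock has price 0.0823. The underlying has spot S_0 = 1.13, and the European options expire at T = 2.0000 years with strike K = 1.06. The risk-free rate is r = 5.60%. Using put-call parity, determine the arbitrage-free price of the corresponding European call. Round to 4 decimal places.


Answer: Call price = 0.2646

Derivation:
Put-call parity: C - P = S_0 * exp(-qT) - K * exp(-rT).
S_0 * exp(-qT) = 1.1300 * 1.00000000 = 1.13000000
K * exp(-rT) = 1.0600 * 0.89404426 = 0.94768691
C = P + S*exp(-qT) - K*exp(-rT)
C = 0.0823 + 1.13000000 - 0.94768691 = 0.2646


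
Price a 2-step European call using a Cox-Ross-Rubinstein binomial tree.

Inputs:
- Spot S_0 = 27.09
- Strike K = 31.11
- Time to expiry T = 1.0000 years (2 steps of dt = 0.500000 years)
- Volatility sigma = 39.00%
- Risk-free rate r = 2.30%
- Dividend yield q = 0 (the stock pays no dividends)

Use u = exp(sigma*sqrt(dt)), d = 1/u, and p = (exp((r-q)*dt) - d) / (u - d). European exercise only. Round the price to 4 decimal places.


Answer: Price = V(0,0) = 3.1806

Derivation:
dt = T/N = 0.500000
u = exp(sigma*sqrt(dt)) = 1.317547; d = 1/u = 0.758986
p = (exp((r-q)*dt) - d) / (u - d) = 0.452198
Discount per step: exp(-r*dt) = 0.988566
Stock lattice S(k, i) with i counting down-moves:
  k=0: S(0,0) = 27.0900
  k=1: S(1,0) = 35.6923; S(1,1) = 20.5609
  k=2: S(2,0) = 47.0263; S(2,1) = 27.0900; S(2,2) = 15.6055
Terminal payoffs V(N, i) = max(S_T - K, 0):
  V(2,0) = 15.916344; V(2,1) = 0.000000; V(2,2) = 0.000000
Backward induction: V(k, i) = exp(-r*dt) * [p * V(k+1, i) + (1-p) * V(k+1, i+1)].
  V(1,0) = exp(-r*dt) * [p*15.916344 + (1-p)*0.000000] = 7.115046
  V(1,1) = exp(-r*dt) * [p*0.000000 + (1-p)*0.000000] = 0.000000
  V(0,0) = exp(-r*dt) * [p*7.115046 + (1-p)*0.000000] = 3.180623


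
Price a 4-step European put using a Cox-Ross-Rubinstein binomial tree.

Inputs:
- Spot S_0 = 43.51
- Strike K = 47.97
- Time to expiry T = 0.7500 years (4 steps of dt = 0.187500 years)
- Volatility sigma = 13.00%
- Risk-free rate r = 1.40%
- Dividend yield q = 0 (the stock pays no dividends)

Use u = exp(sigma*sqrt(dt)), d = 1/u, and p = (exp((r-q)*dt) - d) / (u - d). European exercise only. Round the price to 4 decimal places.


Answer: Price = V(0,0) = 4.5794

Derivation:
dt = T/N = 0.187500
u = exp(sigma*sqrt(dt)) = 1.057906; d = 1/u = 0.945263
p = (exp((r-q)*dt) - d) / (u - d) = 0.509265
Discount per step: exp(-r*dt) = 0.997378
Stock lattice S(k, i) with i counting down-moves:
  k=0: S(0,0) = 43.5100
  k=1: S(1,0) = 46.0295; S(1,1) = 41.1284
  k=2: S(2,0) = 48.6949; S(2,1) = 43.5100; S(2,2) = 38.8772
  k=3: S(3,0) = 51.5146; S(3,1) = 46.0295; S(3,2) = 41.1284; S(3,3) = 36.7492
  k=4: S(4,0) = 54.4976; S(4,1) = 48.6949; S(4,2) = 43.5100; S(4,3) = 38.8772; S(4,4) = 34.7377
Terminal payoffs V(N, i) = max(K - S_T, 0):
  V(4,0) = 0.000000; V(4,1) = 0.000000; V(4,2) = 4.460000; V(4,3) = 9.092818; V(4,4) = 13.232347
Backward induction: V(k, i) = exp(-r*dt) * [p * V(k+1, i) + (1-p) * V(k+1, i+1)].
  V(3,0) = exp(-r*dt) * [p*0.000000 + (1-p)*0.000000] = 0.000000
  V(3,1) = exp(-r*dt) * [p*0.000000 + (1-p)*4.460000] = 2.182940
  V(3,2) = exp(-r*dt) * [p*4.460000 + (1-p)*9.092818] = 6.715833
  V(3,3) = exp(-r*dt) * [p*9.092818 + (1-p)*13.232347] = 11.095066
  V(2,0) = exp(-r*dt) * [p*0.000000 + (1-p)*2.182940] = 1.068436
  V(2,1) = exp(-r*dt) * [p*2.182940 + (1-p)*6.715833] = 4.395834
  V(2,2) = exp(-r*dt) * [p*6.715833 + (1-p)*11.095066] = 8.841636
  V(1,0) = exp(-r*dt) * [p*1.068436 + (1-p)*4.395834] = 2.694225
  V(1,1) = exp(-r*dt) * [p*4.395834 + (1-p)*8.841636] = 6.560300
  V(0,0) = exp(-r*dt) * [p*2.694225 + (1-p)*6.560300] = 4.579406


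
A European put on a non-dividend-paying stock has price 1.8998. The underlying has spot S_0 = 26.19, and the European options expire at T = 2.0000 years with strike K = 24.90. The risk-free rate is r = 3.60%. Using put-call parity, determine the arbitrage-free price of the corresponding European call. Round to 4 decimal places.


Answer: Call price = 4.9196

Derivation:
Put-call parity: C - P = S_0 * exp(-qT) - K * exp(-rT).
S_0 * exp(-qT) = 26.1900 * 1.00000000 = 26.19000000
K * exp(-rT) = 24.9000 * 0.93053090 = 23.17021931
C = P + S*exp(-qT) - K*exp(-rT)
C = 1.8998 + 26.19000000 - 23.17021931 = 4.9196


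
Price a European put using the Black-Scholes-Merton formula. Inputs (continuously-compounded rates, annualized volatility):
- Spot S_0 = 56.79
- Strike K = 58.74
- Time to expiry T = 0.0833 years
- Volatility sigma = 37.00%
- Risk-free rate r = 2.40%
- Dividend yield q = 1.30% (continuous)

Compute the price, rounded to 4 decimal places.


Answer: Price = 3.5182

Derivation:
d1 = (ln(S/K) + (r - q + 0.5*sigma^2) * T) / (sigma * sqrt(T)) = -0.25417066
d2 = d1 - sigma * sqrt(T) = -0.36095909
exp(-rT) = 0.99800280; exp(-qT) = 0.99891769
P = K * exp(-rT) * N(-d2) - S_0 * exp(-qT) * N(-d1)
N(-d1) = 0.60031814; N(-d2) = 0.64093499
P = 58.7400 * 0.99800280 * 0.64093499 - 56.7900 * 0.99891769 * 0.60031814 = 3.5182


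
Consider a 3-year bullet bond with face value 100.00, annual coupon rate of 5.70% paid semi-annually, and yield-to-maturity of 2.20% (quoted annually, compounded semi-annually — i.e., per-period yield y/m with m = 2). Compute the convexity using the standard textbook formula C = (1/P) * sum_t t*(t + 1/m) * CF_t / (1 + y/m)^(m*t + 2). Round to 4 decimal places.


Answer: Convexity = 9.4103

Derivation:
Coupon per period c = face * coupon_rate / m = 2.850000
Periods per year m = 2; per-period yield y/m = 0.011000
Number of cashflows N = 6
Cashflows (t years, CF_t, discount factor 1/(1+y/m)^(m*t), PV):
  t = 0.5000: CF_t = 2.850000, DF = 0.989120, PV = 2.818991
  t = 1.0000: CF_t = 2.850000, DF = 0.978358, PV = 2.788320
  t = 1.5000: CF_t = 2.850000, DF = 0.967713, PV = 2.757982
  t = 2.0000: CF_t = 2.850000, DF = 0.957184, PV = 2.727974
  t = 2.5000: CF_t = 2.850000, DF = 0.946769, PV = 2.698293
  t = 3.0000: CF_t = 102.850000, DF = 0.936468, PV = 96.315761
Price P = sum_t PV_t = 110.107321
Convexity numerator sum_t t*(t + 1/m) * CF_t / (1+y/m)^(m*t + 2):
  t = 0.5000: term = 1.378991
  t = 1.0000: term = 4.091961
  t = 1.5000: term = 8.094879
  t = 2.0000: term = 13.344673
  t = 2.5000: term = 19.799218
  t = 3.0000: term = 989.428351
Convexity = (1/P) * sum = 1036.138072 / 110.107321 = 9.410256


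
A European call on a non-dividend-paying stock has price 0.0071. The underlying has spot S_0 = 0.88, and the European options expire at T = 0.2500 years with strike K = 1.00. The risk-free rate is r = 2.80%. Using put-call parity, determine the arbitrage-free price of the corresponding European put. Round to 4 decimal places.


Put-call parity: C - P = S_0 * exp(-qT) - K * exp(-rT).
S_0 * exp(-qT) = 0.8800 * 1.00000000 = 0.88000000
K * exp(-rT) = 1.0000 * 0.99302444 = 0.99302444
P = C - S*exp(-qT) + K*exp(-rT)
P = 0.0071 - 0.88000000 + 0.99302444 = 0.1201

Answer: Put price = 0.1201


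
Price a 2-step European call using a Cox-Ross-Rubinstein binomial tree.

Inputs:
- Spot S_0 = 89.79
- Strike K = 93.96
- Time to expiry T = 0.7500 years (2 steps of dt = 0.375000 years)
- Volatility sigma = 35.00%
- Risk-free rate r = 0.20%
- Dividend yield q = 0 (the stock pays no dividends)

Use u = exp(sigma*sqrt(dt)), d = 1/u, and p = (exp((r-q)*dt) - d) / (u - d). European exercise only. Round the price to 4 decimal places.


Answer: Price = V(0,0) = 8.8089

Derivation:
dt = T/N = 0.375000
u = exp(sigma*sqrt(dt)) = 1.239032; d = 1/u = 0.807082
p = (exp((r-q)*dt) - d) / (u - d) = 0.448359
Discount per step: exp(-r*dt) = 0.999250
Stock lattice S(k, i) with i counting down-moves:
  k=0: S(0,0) = 89.7900
  k=1: S(1,0) = 111.2527; S(1,1) = 72.4679
  k=2: S(2,0) = 137.8456; S(2,1) = 89.7900; S(2,2) = 58.4875
Terminal payoffs V(N, i) = max(S_T - K, 0):
  V(2,0) = 43.885613; V(2,1) = 0.000000; V(2,2) = 0.000000
Backward induction: V(k, i) = exp(-r*dt) * [p * V(k+1, i) + (1-p) * V(k+1, i+1)].
  V(1,0) = exp(-r*dt) * [p*43.885613 + (1-p)*0.000000] = 19.661738
  V(1,1) = exp(-r*dt) * [p*0.000000 + (1-p)*0.000000] = 0.000000
  V(0,0) = exp(-r*dt) * [p*19.661738 + (1-p)*0.000000] = 8.808900


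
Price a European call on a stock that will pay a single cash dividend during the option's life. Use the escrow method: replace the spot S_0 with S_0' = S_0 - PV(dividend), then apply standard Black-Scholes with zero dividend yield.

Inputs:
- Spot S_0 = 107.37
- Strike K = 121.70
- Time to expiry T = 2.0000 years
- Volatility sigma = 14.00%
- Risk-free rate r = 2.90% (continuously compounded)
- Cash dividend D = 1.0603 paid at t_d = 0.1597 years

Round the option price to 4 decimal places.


Answer: Price = 5.1075

Derivation:
PV(D) = D * exp(-r * t_d) = 1.0603 * 0.99537941 = 1.05540079
S_0' = S_0 - PV(D) = 107.3700 - 1.05540079 = 106.31459921
d1 = (ln(S_0'/K) + (r + sigma^2/2)*T) / (sigma*sqrt(T)) = -0.29070364
d2 = d1 - sigma*sqrt(T) = -0.48869354
exp(-rT) = 0.94364995
N(d1) = 0.38563899; N(d2) = 0.31252934
C = S_0' * N(d1) - K * exp(-rT) * N(d2) = 106.31459921 * 0.38563899 - 121.7000 * 0.94364995 * 0.31252934 = 5.1075


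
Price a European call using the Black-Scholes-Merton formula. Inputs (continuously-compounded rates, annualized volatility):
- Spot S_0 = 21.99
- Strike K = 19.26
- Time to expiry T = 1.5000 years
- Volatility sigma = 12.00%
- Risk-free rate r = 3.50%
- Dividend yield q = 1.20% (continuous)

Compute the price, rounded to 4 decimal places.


d1 = (ln(S/K) + (r - q + 0.5*sigma^2) * T) / (sigma * sqrt(T)) = 1.21016631
d2 = d1 - sigma * sqrt(T) = 1.06319693
exp(-rT) = 0.94885432; exp(-qT) = 0.98216103
C = S_0 * exp(-qT) * N(d1) - K * exp(-rT) * N(d2)
N(d1) = 0.88689246; N(d2) = 0.85615367
C = 21.9900 * 0.98216103 * 0.88689246 - 19.2600 * 0.94885432 * 0.85615367 = 3.5087

Answer: Price = 3.5087


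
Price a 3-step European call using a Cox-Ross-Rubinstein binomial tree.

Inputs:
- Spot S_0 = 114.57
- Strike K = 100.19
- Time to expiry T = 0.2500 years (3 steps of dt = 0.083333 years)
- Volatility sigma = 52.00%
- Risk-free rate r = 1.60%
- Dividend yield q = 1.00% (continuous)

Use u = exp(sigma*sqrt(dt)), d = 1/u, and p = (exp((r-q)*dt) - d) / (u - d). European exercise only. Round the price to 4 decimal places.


dt = T/N = 0.083333
u = exp(sigma*sqrt(dt)) = 1.161963; d = 1/u = 0.860612
p = (exp((r-q)*dt) - d) / (u - d) = 0.464202
Discount per step: exp(-r*dt) = 0.998668
Stock lattice S(k, i) with i counting down-moves:
  k=0: S(0,0) = 114.5700
  k=1: S(1,0) = 133.1261; S(1,1) = 98.6004
  k=2: S(2,0) = 154.6877; S(2,1) = 114.5700; S(2,2) = 84.8567
  k=3: S(3,0) = 179.7414; S(3,1) = 133.1261; S(3,2) = 98.6004; S(3,3) = 73.0287
Terminal payoffs V(N, i) = max(S_T - K, 0):
  V(3,0) = 79.551409; V(3,1) = 32.936135; V(3,2) = 0.000000; V(3,3) = 0.000000
Backward induction: V(k, i) = exp(-r*dt) * [p * V(k+1, i) + (1-p) * V(k+1, i+1)].
  V(2,0) = exp(-r*dt) * [p*79.551409 + (1-p)*32.936135] = 54.502327
  V(2,1) = exp(-r*dt) * [p*32.936135 + (1-p)*0.000000] = 15.268653
  V(2,2) = exp(-r*dt) * [p*0.000000 + (1-p)*0.000000] = 0.000000
  V(1,0) = exp(-r*dt) * [p*54.502327 + (1-p)*15.268653] = 33.436397
  V(1,1) = exp(-r*dt) * [p*15.268653 + (1-p)*0.000000] = 7.078298
  V(0,0) = exp(-r*dt) * [p*33.436397 + (1-p)*7.078298] = 19.288050

Answer: Price = V(0,0) = 19.2880


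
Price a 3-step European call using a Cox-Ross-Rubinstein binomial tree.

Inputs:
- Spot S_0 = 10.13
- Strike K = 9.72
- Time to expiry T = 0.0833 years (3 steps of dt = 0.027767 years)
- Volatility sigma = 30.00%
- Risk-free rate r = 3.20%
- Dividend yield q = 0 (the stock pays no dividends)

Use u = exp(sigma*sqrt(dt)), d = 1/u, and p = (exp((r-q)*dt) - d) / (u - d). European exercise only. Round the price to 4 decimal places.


Answer: Price = V(0,0) = 0.5950

Derivation:
dt = T/N = 0.027767
u = exp(sigma*sqrt(dt)) = 1.051261; d = 1/u = 0.951239
p = (exp((r-q)*dt) - d) / (u - d) = 0.496392
Discount per step: exp(-r*dt) = 0.999112
Stock lattice S(k, i) with i counting down-moves:
  k=0: S(0,0) = 10.1300
  k=1: S(1,0) = 10.6493; S(1,1) = 9.6361
  k=2: S(2,0) = 11.1952; S(2,1) = 10.1300; S(2,2) = 9.1662
  k=3: S(3,0) = 11.7690; S(3,1) = 10.6493; S(3,2) = 9.6361; S(3,3) = 8.7192
Terminal payoffs V(N, i) = max(S_T - K, 0):
  V(3,0) = 2.049028; V(3,1) = 0.929270; V(3,2) = 0.000000; V(3,3) = 0.000000
Backward induction: V(k, i) = exp(-r*dt) * [p * V(k+1, i) + (1-p) * V(k+1, i+1)].
  V(2,0) = exp(-r*dt) * [p*2.049028 + (1-p)*0.929270] = 1.483790
  V(2,1) = exp(-r*dt) * [p*0.929270 + (1-p)*0.000000] = 0.460873
  V(2,2) = exp(-r*dt) * [p*0.000000 + (1-p)*0.000000] = 0.000000
  V(1,0) = exp(-r*dt) * [p*1.483790 + (1-p)*0.460873] = 0.967781
  V(1,1) = exp(-r*dt) * [p*0.460873 + (1-p)*0.000000] = 0.228571
  V(0,0) = exp(-r*dt) * [p*0.967781 + (1-p)*0.228571] = 0.594980


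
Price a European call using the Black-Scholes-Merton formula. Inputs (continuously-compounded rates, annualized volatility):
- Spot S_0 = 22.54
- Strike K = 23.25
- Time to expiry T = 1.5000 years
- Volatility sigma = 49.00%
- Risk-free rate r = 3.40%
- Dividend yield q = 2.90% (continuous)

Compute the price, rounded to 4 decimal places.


d1 = (ln(S/K) + (r - q + 0.5*sigma^2) * T) / (sigma * sqrt(T)) = 0.26088128
d2 = d1 - sigma * sqrt(T) = -0.33924370
exp(-rT) = 0.95027867; exp(-qT) = 0.95743255
C = S_0 * exp(-qT) * N(d1) - K * exp(-rT) * N(d2)
N(d1) = 0.60290797; N(d2) = 0.36721307
C = 22.5400 * 0.95743255 * 0.60290797 - 23.2500 * 0.95027867 * 0.36721307 = 4.8979

Answer: Price = 4.8979


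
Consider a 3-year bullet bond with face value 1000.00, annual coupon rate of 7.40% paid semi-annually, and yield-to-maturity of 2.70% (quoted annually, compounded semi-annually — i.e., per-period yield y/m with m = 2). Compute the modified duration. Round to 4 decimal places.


Coupon per period c = face * coupon_rate / m = 37.000000
Periods per year m = 2; per-period yield y/m = 0.013500
Number of cashflows N = 6
Cashflows (t years, CF_t, discount factor 1/(1+y/m)^(m*t), PV):
  t = 0.5000: CF_t = 37.000000, DF = 0.986680, PV = 36.507153
  t = 1.0000: CF_t = 37.000000, DF = 0.973537, PV = 36.020872
  t = 1.5000: CF_t = 37.000000, DF = 0.960569, PV = 35.541067
  t = 2.0000: CF_t = 37.000000, DF = 0.947774, PV = 35.067654
  t = 2.5000: CF_t = 37.000000, DF = 0.935150, PV = 34.600547
  t = 3.0000: CF_t = 1037.000000, DF = 0.922694, PV = 956.833205
Price P = sum_t PV_t = 1134.570498
First compute Macaulay numerator sum_t t * PV_t:
  t * PV_t at t = 0.5000: 18.253577
  t * PV_t at t = 1.0000: 36.020872
  t * PV_t at t = 1.5000: 53.311601
  t * PV_t at t = 2.0000: 70.135308
  t * PV_t at t = 2.5000: 86.501366
  t * PV_t at t = 3.0000: 2870.499615
Macaulay duration D = 3134.722338 / 1134.570498 = 2.762915
Modified duration = D / (1 + y/m) = 2.762915 / (1 + 0.013500) = 2.726113

Answer: Modified duration = 2.7261


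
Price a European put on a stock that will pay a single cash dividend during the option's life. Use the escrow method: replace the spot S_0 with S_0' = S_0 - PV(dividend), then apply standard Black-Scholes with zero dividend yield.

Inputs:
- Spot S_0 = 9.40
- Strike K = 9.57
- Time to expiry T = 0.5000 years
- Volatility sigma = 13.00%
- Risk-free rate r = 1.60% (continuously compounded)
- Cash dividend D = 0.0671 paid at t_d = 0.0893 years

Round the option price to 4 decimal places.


PV(D) = D * exp(-r * t_d) = 0.0671 * 0.99857222 = 0.06700420
S_0' = S_0 - PV(D) = 9.4000 - 0.06700420 = 9.33299580
d1 = (ln(S_0'/K) + (r + sigma^2/2)*T) / (sigma*sqrt(T)) = -0.13981294
d2 = d1 - sigma*sqrt(T) = -0.23173683
exp(-rT) = 0.99203191
N(-d1) = 0.55559611; N(-d2) = 0.59162879
P = K * exp(-rT) * N(-d2) - S_0' * N(-d1) = 9.5700 * 0.99203191 * 0.59162879 - 9.33299580 * 0.55559611 = 0.4314

Answer: Price = 0.4314


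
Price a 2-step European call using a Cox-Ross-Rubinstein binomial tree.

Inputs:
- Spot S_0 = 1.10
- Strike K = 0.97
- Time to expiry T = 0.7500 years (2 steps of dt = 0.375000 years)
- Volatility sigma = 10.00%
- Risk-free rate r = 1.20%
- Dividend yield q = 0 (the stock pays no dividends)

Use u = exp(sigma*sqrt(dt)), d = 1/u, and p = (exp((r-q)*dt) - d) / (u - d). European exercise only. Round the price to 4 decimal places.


dt = T/N = 0.375000
u = exp(sigma*sqrt(dt)) = 1.063151; d = 1/u = 0.940600
p = (exp((r-q)*dt) - d) / (u - d) = 0.521498
Discount per step: exp(-r*dt) = 0.995510
Stock lattice S(k, i) with i counting down-moves:
  k=0: S(0,0) = 1.1000
  k=1: S(1,0) = 1.1695; S(1,1) = 1.0347
  k=2: S(2,0) = 1.2433; S(2,1) = 1.1000; S(2,2) = 0.9732
Terminal payoffs V(N, i) = max(S_T - K, 0):
  V(2,0) = 0.273319; V(2,1) = 0.130000; V(2,2) = 0.003201
Backward induction: V(k, i) = exp(-r*dt) * [p * V(k+1, i) + (1-p) * V(k+1, i+1)].
  V(1,0) = exp(-r*dt) * [p*0.273319 + (1-p)*0.130000] = 0.203821
  V(1,1) = exp(-r*dt) * [p*0.130000 + (1-p)*0.003201] = 0.069015
  V(0,0) = exp(-r*dt) * [p*0.203821 + (1-p)*0.069015] = 0.138691

Answer: Price = V(0,0) = 0.1387


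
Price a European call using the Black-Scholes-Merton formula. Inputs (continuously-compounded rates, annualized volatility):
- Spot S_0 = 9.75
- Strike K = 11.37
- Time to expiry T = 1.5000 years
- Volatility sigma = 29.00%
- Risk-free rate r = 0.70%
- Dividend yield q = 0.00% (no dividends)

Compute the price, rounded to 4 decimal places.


Answer: Price = 0.8467

Derivation:
d1 = (ln(S/K) + (r - q + 0.5*sigma^2) * T) / (sigma * sqrt(T)) = -0.22562341
d2 = d1 - sigma * sqrt(T) = -0.58079942
exp(-rT) = 0.98955493; exp(-qT) = 1.00000000
C = S_0 * exp(-qT) * N(d1) - K * exp(-rT) * N(d2)
N(d1) = 0.41074717; N(d2) = 0.28068782
C = 9.7500 * 1.00000000 * 0.41074717 - 11.3700 * 0.98955493 * 0.28068782 = 0.8467
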